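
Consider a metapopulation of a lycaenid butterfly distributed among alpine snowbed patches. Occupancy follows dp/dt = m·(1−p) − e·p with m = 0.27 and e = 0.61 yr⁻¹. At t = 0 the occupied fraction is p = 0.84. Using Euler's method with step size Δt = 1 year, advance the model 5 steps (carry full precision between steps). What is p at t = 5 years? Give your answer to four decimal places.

Update rule: p ← p + [m·(1−p) − e·p]·Δt with Δt = 1.
p: 0.84000 → 0.37080  (Δp = -0.46920)
p: 0.37080 → 0.31450  (Δp = -0.05630)
p: 0.31450 → 0.30774  (Δp = -0.00676)
p: 0.30774 → 0.30693  (Δp = -0.00081)
p: 0.30693 → 0.30683  (Δp = -0.00010)

0.3068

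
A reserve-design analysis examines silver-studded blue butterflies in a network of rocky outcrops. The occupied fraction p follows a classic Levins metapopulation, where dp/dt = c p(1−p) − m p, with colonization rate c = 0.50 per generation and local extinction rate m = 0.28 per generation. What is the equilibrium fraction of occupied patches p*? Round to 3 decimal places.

0.440

At equilibrium, colonization balances extinction: c·p*·(1−p*) = m·p*.
So p* = 1 − m/c = 1 − 0.28/0.50 = 1 − 0.5600 = 0.4400.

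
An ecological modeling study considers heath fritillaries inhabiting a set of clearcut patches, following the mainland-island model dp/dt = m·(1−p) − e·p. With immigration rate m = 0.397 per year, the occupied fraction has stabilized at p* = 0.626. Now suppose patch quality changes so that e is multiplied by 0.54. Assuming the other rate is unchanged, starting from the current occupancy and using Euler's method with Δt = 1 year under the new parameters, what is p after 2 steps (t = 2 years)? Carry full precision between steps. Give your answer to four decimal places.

Balance m(1−p*) = e·p* gives e = m(1−p*)/p* = 0.397×0.37400/0.62600 = 0.23719.
Starting from p₀ = 0.62600; update p ← p + (dp/dt)·Δt with the new parameters.
step 1: Δp = +0.06830, p = 0.69430
step 2: Δp = +0.03244, p = 0.72674

0.7267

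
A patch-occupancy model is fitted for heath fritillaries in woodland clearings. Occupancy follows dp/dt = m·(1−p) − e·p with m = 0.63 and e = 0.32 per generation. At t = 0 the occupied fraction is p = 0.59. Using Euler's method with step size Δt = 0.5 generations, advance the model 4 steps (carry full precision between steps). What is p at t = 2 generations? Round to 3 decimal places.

Update rule: p ← p + [m·(1−p) − e·p]·Δt with Δt = 0.5.
p: 0.59000 → 0.62475  (Δp = +0.03475)
p: 0.62475 → 0.64299  (Δp = +0.01824)
p: 0.64299 → 0.65257  (Δp = +0.00958)
p: 0.65257 → 0.65760  (Δp = +0.00503)

0.658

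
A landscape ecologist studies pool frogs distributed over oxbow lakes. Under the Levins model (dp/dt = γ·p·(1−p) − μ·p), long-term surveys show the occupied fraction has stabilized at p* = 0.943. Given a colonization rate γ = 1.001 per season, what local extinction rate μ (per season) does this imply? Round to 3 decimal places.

At equilibrium γ(1−p*) = μ.
μ = 1.001 × (1 − 0.943) = 1.001 × 0.0570 = 0.0571.

0.057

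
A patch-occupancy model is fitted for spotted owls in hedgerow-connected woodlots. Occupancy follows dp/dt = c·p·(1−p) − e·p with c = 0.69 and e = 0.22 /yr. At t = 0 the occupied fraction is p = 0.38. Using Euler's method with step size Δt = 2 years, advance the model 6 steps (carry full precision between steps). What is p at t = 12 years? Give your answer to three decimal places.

Update rule: p ← p + [c·p·(1−p) − e·p]·Δt with Δt = 2.
t = 2: p = 0.38000 + (+0.15793) = 0.53793
t = 4: p = 0.53793 + (+0.10633) = 0.64425
t = 6: p = 0.64425 + (+0.03281) = 0.67707
t = 8: p = 0.67707 + (+0.00383) = 0.68089
t = 10: p = 0.68089 + (+0.00025) = 0.68114
t = 12: p = 0.68114 + (+0.00002) = 0.68116

0.681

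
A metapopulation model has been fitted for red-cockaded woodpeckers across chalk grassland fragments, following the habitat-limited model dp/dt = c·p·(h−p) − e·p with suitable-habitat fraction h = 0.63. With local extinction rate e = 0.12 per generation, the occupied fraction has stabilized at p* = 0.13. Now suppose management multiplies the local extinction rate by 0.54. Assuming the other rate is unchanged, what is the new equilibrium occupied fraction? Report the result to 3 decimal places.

Balance c(h−p*) = e gives c = e/(0.63 − 0.13000) = 0.12/0.50000 = 0.24000.
New p* = 0.63 − e/c = 0.63 − 0.06480/0.24000 = 0.36000.

0.360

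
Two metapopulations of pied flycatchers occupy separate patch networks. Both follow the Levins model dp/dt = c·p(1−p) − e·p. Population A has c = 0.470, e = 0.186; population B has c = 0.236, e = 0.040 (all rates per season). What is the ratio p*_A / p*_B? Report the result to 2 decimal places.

A: p*_A = 1 − 0.186/0.470 = 0.6043.
B: p*_B = 1 − 0.040/0.236 = 0.8305.
p*_A / p*_B = 0.6043/0.8305 = 0.7276.

0.73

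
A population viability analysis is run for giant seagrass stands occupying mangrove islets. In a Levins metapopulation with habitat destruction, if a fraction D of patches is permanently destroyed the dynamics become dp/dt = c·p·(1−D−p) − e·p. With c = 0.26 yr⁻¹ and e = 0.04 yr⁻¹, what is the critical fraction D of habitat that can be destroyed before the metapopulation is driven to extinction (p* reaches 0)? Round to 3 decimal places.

0.846

The nontrivial equilibrium is p* = (1−D) − e/c; extinction occurs when this hits zero.
So D_crit = 1 − e/c = 1 − 0.04/0.26 = 1 − 0.1538 = 0.8462.
This equals the undisturbed p*, a classic result of Lande's extension.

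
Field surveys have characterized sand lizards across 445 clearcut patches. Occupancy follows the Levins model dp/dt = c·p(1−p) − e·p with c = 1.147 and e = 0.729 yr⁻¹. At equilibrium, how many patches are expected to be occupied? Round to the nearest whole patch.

162

p* = 1 − e/c = 1 − 0.729/1.147 = 0.3644.
Expected occupied patches = N × p* = 445 × 0.3644 = 162.17 ≈ 162.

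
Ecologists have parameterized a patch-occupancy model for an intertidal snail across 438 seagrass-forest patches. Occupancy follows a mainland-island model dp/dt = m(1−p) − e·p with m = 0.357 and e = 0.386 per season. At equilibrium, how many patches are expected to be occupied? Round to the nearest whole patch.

210

p* = m/(m+e) = 0.357/0.7430 = 0.4805.
Expected occupied patches = N × p* = 438 × 0.4805 = 210.45 ≈ 210.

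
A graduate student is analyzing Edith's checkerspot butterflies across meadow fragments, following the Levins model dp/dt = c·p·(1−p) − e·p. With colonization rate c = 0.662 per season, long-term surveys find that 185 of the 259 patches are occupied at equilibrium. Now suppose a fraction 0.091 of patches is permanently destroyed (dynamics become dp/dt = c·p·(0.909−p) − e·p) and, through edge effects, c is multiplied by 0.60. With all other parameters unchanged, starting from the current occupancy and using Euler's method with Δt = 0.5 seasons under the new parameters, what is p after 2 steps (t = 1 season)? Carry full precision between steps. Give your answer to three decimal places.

Observed p* = 185/259 = 0.71429.
Balance c(1−p*) = e gives e = 0.662×(1 − 0.71429) = 0.18914.
Starting from p₀ = 0.71429; update p ← p + (dp/dt)·Δt with the new parameters.
p: 0.71429 → 0.67436  (Δp = -0.03993)
p: 0.67436 → 0.64201  (Δp = -0.03235)

0.642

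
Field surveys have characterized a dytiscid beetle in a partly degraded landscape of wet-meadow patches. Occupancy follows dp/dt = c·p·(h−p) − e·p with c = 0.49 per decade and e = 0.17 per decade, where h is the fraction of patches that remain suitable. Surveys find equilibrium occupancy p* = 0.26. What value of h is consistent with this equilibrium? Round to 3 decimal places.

At equilibrium c(h−p*) = e, so h = p* + e/c.
h = 0.26 + 0.17/0.49 = 0.26 + 0.3469 = 0.6069.

0.607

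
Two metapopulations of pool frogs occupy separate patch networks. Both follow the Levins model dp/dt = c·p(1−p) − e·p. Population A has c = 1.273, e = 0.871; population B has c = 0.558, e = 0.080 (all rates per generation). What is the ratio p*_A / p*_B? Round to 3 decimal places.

0.369

A: p*_A = 1 − 0.871/1.273 = 0.3158.
B: p*_B = 1 − 0.080/0.558 = 0.8566.
p*_A / p*_B = 0.3158/0.8566 = 0.3686.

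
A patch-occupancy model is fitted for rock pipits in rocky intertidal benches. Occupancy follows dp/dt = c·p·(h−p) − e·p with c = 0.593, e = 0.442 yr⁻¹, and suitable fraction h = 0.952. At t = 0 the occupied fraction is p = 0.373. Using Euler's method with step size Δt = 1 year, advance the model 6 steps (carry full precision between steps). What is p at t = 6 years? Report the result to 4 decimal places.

Update rule: p ← p + [c·p·(h−p) − e·p]·Δt with Δt = 1.
p: 0.37300 → 0.33620  (Δp = -0.03680)
p: 0.33620 → 0.31037  (Δp = -0.02583)
p: 0.31037 → 0.29128  (Δp = -0.01909)
p: 0.29128 → 0.27666  (Δp = -0.01462)
p: 0.27666 → 0.26517  (Δp = -0.01149)
p: 0.26517 → 0.25597  (Δp = -0.00920)

0.2560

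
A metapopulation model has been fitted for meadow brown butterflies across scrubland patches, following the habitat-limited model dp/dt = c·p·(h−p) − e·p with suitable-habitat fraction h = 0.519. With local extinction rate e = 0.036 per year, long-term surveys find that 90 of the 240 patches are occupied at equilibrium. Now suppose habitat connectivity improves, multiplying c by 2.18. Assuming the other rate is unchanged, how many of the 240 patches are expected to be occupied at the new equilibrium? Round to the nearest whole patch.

109

Observed p* = 90/240 = 0.37500.
Balance c(h−p*) = e gives c = e/(0.519 − 0.37500) = 0.036/0.14400 = 0.25000.
New p* = 0.519 − e/c = 0.519 − 0.03600/0.54500 = 0.45294.
Expected occupied = 240 × 0.45294 = 108.71 ≈ 109.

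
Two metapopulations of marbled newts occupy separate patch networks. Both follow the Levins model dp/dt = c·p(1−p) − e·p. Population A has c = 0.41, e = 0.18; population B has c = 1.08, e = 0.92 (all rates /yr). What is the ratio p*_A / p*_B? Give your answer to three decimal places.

3.787

A: p*_A = 1 − 0.18/0.41 = 0.5610.
B: p*_B = 1 − 0.92/1.08 = 0.1481.
p*_A / p*_B = 0.5610/0.1481 = 3.7866.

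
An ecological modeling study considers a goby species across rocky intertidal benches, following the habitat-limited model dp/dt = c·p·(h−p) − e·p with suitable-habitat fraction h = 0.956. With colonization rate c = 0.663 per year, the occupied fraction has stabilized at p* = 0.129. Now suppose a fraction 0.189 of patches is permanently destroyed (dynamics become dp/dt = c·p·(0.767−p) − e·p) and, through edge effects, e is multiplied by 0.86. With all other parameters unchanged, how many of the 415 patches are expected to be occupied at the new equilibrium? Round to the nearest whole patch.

Balance c(h−p*) = e gives e = 0.663×(0.956 − 0.12900) = 0.54830.
New p* = 0.767 − e/c = 0.767 − 0.47154/0.66300 = 0.05578.
Expected occupied = 415 × 0.05578 = 23.15 ≈ 23.

23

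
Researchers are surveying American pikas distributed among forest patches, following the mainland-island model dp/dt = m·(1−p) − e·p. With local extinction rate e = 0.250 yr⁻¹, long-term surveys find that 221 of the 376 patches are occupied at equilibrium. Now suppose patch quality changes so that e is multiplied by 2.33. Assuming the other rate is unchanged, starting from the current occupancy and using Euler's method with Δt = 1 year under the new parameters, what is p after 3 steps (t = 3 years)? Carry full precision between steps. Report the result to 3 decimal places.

0.380

Observed p* = 221/376 = 0.58777.
Balance m(1−p*) = e·p* gives m = e·p*/(1−p*) = 0.250×0.58777/0.41223 = 0.35645.
Starting from p₀ = 0.58777; update p ← p + (dp/dt)·Δt with the new parameters.
p: 0.58777 → 0.39233  (Δp = -0.19543)
p: 0.39233 → 0.38040  (Δp = -0.01193)
p: 0.38040 → 0.37967  (Δp = -0.00073)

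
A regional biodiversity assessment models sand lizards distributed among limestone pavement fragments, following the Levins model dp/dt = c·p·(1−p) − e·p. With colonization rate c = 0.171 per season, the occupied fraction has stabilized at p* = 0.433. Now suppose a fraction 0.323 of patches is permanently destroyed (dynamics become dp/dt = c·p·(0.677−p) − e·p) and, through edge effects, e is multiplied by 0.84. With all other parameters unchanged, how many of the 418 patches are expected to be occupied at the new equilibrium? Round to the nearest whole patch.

84

Balance c(1−p*) = e gives e = 0.171×(1 − 0.43300) = 0.09696.
New p* = 0.677 − e/c = 0.677 − 0.08145/0.17100 = 0.20068.
Expected occupied = 418 × 0.20068 = 83.88 ≈ 84.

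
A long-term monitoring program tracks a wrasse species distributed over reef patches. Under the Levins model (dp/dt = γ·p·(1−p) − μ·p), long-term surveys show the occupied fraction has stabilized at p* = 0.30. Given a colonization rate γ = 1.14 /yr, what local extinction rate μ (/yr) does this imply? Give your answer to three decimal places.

0.798

At equilibrium γ(1−p*) = μ.
μ = 1.14 × (1 − 0.30) = 1.14 × 0.7000 = 0.7980.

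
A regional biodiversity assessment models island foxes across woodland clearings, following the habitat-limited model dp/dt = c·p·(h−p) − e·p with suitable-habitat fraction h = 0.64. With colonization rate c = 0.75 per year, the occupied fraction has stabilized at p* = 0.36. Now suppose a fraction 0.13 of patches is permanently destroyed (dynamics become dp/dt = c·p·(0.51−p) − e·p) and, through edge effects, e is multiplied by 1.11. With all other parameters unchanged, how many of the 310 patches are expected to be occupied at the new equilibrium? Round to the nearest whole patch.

Balance c(h−p*) = e gives e = 0.75×(0.64 − 0.36000) = 0.21000.
New p* = 0.51 − e/c = 0.51 − 0.23310/0.75000 = 0.19920.
Expected occupied = 310 × 0.19920 = 61.75 ≈ 62.

62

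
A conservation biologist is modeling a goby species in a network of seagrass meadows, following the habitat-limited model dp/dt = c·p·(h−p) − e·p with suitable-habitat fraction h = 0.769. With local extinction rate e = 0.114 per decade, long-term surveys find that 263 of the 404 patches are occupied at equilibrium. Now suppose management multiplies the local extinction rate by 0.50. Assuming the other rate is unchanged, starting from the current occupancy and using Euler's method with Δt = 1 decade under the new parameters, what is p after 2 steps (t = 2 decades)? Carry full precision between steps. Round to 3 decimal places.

Observed p* = 263/404 = 0.65099.
Balance c(h−p*) = e gives c = e/(0.769 − 0.65099) = 0.114/0.11801 = 0.96602.
Starting from p₀ = 0.65099; update p ← p + (dp/dt)·Δt with the new parameters.
p: 0.65099 → 0.68810  (Δp = +0.03711)
p: 0.68810 → 0.70265  (Δp = +0.01456)

0.703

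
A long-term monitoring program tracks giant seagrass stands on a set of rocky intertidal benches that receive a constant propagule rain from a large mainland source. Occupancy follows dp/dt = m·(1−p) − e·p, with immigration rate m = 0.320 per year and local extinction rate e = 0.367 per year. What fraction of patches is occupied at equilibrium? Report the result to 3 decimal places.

0.466

At equilibrium the propagule rain into empty patches balances local extinction: m(1−p*) = e·p*.
p* = m/(m+e) = 0.320/(0.320+0.367) = 0.320/0.6870 = 0.4658.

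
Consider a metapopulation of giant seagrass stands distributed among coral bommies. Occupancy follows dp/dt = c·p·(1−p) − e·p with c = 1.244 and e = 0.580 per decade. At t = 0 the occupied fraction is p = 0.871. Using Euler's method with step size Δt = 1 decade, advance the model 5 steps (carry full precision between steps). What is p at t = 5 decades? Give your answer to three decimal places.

0.533

Update rule: p ← p + [c·p·(1−p) − e·p]·Δt with Δt = 1.
  1  |  dp/dt·Δt = -0.365405  |  p_1 = 0.505595
  2  |  dp/dt·Δt = +0.017716  |  p_2 = 0.523311
  3  |  dp/dt·Δt = +0.006804  |  p_3 = 0.530115
  4  |  dp/dt·Δt = +0.002405  |  p_4 = 0.532520
  5  |  dp/dt·Δt = +0.000823  |  p_5 = 0.533343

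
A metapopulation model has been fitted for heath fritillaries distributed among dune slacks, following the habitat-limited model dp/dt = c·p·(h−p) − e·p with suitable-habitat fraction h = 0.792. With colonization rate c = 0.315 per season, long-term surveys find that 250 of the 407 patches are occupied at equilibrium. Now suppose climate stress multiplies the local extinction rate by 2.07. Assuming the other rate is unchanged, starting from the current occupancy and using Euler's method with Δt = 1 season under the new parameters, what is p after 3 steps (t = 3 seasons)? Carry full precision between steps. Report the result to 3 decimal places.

Observed p* = 250/407 = 0.61425.
Balance c(h−p*) = e gives e = 0.315×(0.792 − 0.61425) = 0.05599.
Starting from p₀ = 0.61425; update p ← p + (dp/dt)·Δt with the new parameters.
p: 0.61425 → 0.57745  (Δp = -0.03680)
p: 0.57745 → 0.54955  (Δp = -0.02790)
p: 0.54955 → 0.52783  (Δp = -0.02172)

0.528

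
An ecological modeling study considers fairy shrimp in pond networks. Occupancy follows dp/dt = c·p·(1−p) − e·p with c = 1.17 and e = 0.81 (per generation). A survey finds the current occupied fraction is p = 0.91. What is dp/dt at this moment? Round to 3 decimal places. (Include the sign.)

-0.641

Colonization term: c·p·(1−p) = 1.17×0.91×0.0900 = 0.09582.
Extinction term: e·p = 0.73710.
dp/dt = 0.09582 − 0.73710 = -0.64128.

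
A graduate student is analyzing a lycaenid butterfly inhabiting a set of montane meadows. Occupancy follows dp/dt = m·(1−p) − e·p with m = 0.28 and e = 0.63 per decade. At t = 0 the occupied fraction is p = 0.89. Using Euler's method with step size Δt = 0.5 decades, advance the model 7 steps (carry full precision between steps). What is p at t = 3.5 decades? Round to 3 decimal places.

Update rule: p ← p + [m·(1−p) − e·p]·Δt with Δt = 0.5.
t = 0.5: p = 0.89000 + (-0.26495) = 0.62505
t = 1: p = 0.62505 + (-0.14440) = 0.48065
t = 1.5: p = 0.48065 + (-0.07870) = 0.40196
t = 2: p = 0.40196 + (-0.04289) = 0.35907
t = 2.5: p = 0.35907 + (-0.02337) = 0.33569
t = 3: p = 0.33569 + (-0.01274) = 0.32295
t = 3.5: p = 0.32295 + (-0.00694) = 0.31601

0.316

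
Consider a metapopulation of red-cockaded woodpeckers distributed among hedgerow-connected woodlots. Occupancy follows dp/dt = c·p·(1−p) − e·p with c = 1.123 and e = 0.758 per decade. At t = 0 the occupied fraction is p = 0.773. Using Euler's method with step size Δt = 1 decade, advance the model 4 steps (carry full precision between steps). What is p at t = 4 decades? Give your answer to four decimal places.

Update rule: p ← p + [c·p·(1−p) − e·p]·Δt with Δt = 1.
  1  |  dp/dt·Δt = -0.388880  |  p_1 = 0.384120
  2  |  dp/dt·Δt = -0.025493  |  p_2 = 0.358627
  3  |  dp/dt·Δt = -0.013534  |  p_3 = 0.345093
  4  |  dp/dt·Δt = -0.007778  |  p_4 = 0.337315

0.3373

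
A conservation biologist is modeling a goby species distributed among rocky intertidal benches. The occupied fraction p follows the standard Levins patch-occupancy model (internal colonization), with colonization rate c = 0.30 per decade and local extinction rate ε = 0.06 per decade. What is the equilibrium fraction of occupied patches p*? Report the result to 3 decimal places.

Setting dp/dt = 0 and dividing through by p* gives c·(1−p*) = ε.
So p* = 1 − ε/c = 1 − 0.06/0.30 = 1 − 0.2000 = 0.8000.

0.800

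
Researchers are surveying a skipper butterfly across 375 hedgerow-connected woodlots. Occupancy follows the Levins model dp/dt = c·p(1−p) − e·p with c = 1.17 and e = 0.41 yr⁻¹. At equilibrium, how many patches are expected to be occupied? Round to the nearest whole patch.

244

p* = 1 − e/c = 1 − 0.41/1.17 = 0.6496.
Expected occupied patches = N × p* = 375 × 0.6496 = 243.59 ≈ 244.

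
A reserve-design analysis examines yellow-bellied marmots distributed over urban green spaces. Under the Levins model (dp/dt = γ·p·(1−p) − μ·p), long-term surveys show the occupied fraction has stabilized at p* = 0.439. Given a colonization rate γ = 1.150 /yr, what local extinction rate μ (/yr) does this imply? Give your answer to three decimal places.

At equilibrium γ(1−p*) = μ.
μ = 1.150 × (1 − 0.439) = 1.150 × 0.5610 = 0.6451.

0.645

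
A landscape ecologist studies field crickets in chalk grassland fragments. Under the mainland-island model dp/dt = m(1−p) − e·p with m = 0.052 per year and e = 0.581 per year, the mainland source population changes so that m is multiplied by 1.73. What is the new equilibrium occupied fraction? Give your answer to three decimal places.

0.134

Before: p* = 0.052/(0.052+0.581) = 0.0821.
After: m = 0.08996, e = 0.581; p* = 0.08996/0.6710 = 0.1341.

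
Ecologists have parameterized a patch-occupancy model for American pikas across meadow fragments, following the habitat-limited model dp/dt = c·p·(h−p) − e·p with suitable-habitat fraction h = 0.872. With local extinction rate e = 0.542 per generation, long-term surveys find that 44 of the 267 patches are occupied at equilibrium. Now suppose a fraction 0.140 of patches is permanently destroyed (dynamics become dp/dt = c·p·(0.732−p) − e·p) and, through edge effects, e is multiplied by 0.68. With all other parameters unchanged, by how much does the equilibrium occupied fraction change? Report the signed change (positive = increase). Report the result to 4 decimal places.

0.0863

Observed p* = 44/267 = 0.16479.
Balance c(h−p*) = e gives c = e/(0.872 − 0.16479) = 0.542/0.70721 = 0.76639.
New p* = 0.732 − e/c = 0.732 − 0.36856/0.76639 = 0.25110.
Δp* = 0.25110 − 0.16479 = +0.08631.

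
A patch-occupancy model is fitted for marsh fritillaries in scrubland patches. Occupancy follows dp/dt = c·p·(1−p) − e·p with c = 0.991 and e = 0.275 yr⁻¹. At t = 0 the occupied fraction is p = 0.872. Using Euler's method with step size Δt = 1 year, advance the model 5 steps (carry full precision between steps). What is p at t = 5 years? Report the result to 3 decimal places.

Update rule: p ← p + [c·p·(1−p) − e·p]·Δt with Δt = 1.
p: 0.87200 → 0.74281  (Δp = -0.12919)
p: 0.74281 → 0.72786  (Δp = -0.01495)
p: 0.72786 → 0.72400  (Δp = -0.00387)
p: 0.72400 → 0.72292  (Δp = -0.00107)
p: 0.72292 → 0.72262  (Δp = -0.00030)

0.723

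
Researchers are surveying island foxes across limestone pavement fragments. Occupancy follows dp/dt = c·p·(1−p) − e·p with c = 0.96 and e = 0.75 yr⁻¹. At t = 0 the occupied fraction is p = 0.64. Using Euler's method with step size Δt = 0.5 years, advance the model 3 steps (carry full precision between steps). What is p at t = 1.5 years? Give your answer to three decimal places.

Update rule: p ← p + [c·p·(1−p) − e·p]·Δt with Δt = 0.5.
  1  |  dp/dt·Δt = -0.129408  |  p_1 = 0.510592
  2  |  dp/dt·Δt = -0.071526  |  p_2 = 0.439066
  3  |  dp/dt·Δt = -0.046432  |  p_3 = 0.392634

0.393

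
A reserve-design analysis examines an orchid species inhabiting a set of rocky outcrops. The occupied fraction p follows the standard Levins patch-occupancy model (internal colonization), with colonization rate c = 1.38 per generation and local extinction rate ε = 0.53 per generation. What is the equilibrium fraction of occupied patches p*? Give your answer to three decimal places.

At equilibrium, colonization balances extinction: c·p*·(1−p*) = ε·p*.
So p* = 1 − ε/c = 1 − 0.53/1.38 = 1 − 0.3841 = 0.6159.

0.616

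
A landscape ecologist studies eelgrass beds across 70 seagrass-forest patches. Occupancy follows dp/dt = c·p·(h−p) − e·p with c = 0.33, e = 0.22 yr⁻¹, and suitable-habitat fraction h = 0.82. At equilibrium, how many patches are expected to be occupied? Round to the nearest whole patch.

11

p* = h − e/c = 0.82 − 0.6667 = 0.1533.
Expected occupied patches = N × p* = 70 × 0.1533 = 10.73 ≈ 11.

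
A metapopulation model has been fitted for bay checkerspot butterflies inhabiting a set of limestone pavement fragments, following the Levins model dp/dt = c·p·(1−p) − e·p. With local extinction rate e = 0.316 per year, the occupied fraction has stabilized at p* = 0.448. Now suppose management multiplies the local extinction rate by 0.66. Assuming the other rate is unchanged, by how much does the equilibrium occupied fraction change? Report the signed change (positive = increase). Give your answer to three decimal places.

Balance c(1−p*) = e gives c = e/(1 − 0.44800) = 0.316/0.55200 = 0.57246.
New p* = 1 − e/c = 1 − 0.20856/0.57246 = 0.63568.
Δp* = 0.63568 − 0.44800 = +0.18768.

0.188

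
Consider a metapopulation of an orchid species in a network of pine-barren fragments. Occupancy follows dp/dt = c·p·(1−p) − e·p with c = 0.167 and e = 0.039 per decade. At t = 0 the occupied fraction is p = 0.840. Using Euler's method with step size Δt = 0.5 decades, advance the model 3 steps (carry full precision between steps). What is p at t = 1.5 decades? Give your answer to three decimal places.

Update rule: p ← p + [c·p·(1−p) − e·p]·Δt with Δt = 0.5.
p: 0.84000 → 0.83484  (Δp = -0.00516)
p: 0.83484 → 0.83008  (Δp = -0.00477)
p: 0.83008 → 0.82567  (Δp = -0.00441)

0.826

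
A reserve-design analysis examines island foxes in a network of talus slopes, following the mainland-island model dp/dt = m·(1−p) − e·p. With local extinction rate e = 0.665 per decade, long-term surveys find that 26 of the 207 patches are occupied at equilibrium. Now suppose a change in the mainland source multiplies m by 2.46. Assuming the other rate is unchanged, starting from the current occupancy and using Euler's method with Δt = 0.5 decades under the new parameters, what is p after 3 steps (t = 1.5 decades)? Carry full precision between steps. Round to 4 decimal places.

Observed p* = 26/207 = 0.12560.
Balance m(1−p*) = e·p* gives m = e·p*/(1−p*) = 0.665×0.12560/0.87440 = 0.09552.
Starting from p₀ = 0.12560; update p ← p + (dp/dt)·Δt with the new parameters.
t = 0.5: p = 0.12560 + (+0.06097) = 0.18658
t = 1: p = 0.18658 + (+0.03354) = 0.22011
t = 1.5: p = 0.22011 + (+0.01845) = 0.23856

0.2386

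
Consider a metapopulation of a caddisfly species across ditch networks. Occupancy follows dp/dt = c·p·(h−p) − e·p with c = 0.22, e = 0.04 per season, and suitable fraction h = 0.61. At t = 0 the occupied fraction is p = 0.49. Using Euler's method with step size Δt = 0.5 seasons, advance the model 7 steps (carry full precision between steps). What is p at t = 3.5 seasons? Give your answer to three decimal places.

Update rule: p ← p + [c·p·(h−p) − e·p]·Δt with Δt = 0.5.
t = 0.5: p = 0.49000 + (-0.00333) = 0.48667
t = 1: p = 0.48667 + (-0.00313) = 0.48354
t = 1.5: p = 0.48354 + (-0.00294) = 0.48059
t = 2: p = 0.48059 + (-0.00277) = 0.47782
t = 2.5: p = 0.47782 + (-0.00261) = 0.47521
t = 3: p = 0.47521 + (-0.00246) = 0.47275
t = 3.5: p = 0.47275 + (-0.00232) = 0.47044

0.470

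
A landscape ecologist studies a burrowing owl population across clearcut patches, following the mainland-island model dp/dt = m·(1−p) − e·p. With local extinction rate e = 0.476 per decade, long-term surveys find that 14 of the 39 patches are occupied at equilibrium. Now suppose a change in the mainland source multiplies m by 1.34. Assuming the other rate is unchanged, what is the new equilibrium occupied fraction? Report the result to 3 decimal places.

0.429

Observed p* = 14/39 = 0.35897.
Balance m(1−p*) = e·p* gives m = e·p*/(1−p*) = 0.476×0.35897/0.64103 = 0.26655.
New p* = m/(m+e) = 0.35718/(0.35718+0.47600) = 0.42869.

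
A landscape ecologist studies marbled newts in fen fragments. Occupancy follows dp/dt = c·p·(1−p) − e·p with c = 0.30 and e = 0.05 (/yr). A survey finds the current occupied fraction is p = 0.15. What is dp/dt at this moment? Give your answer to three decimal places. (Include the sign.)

0.031

Colonization term: c·p·(1−p) = 0.30×0.15×0.8500 = 0.03825.
Extinction term: e·p = 0.00750.
dp/dt = 0.03825 − 0.00750 = 0.03075.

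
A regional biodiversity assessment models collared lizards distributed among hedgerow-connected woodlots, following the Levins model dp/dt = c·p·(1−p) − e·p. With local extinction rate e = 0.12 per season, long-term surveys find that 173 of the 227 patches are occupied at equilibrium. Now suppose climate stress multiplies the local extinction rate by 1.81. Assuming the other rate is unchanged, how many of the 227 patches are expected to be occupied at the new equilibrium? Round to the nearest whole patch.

Observed p* = 173/227 = 0.76211.
Balance c(1−p*) = e gives c = e/(1 − 0.76211) = 0.12/0.23789 = 0.50443.
New p* = 1 − e/c = 1 − 0.21720/0.50443 = 0.56941.
Expected occupied = 227 × 0.56941 = 129.26 ≈ 129.

129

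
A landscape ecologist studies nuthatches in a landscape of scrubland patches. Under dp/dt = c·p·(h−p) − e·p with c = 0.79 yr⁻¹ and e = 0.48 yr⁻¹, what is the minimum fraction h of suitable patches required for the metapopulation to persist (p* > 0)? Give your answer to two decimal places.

p* = h − e/c is positive only when h > e/c.
h_min = e/c = 0.48/0.79 = 0.6076.

0.61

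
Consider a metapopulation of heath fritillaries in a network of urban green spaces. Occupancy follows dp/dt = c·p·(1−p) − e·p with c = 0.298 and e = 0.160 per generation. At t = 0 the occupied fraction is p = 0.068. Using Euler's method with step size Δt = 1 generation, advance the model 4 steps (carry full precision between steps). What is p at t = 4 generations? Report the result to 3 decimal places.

0.105

Update rule: p ← p + [c·p·(1−p) − e·p]·Δt with Δt = 1.
p: 0.06800 → 0.07601  (Δp = +0.00801)
p: 0.07601 → 0.08477  (Δp = +0.00877)
p: 0.08477 → 0.09433  (Δp = +0.00956)
p: 0.09433 → 0.10470  (Δp = +0.01037)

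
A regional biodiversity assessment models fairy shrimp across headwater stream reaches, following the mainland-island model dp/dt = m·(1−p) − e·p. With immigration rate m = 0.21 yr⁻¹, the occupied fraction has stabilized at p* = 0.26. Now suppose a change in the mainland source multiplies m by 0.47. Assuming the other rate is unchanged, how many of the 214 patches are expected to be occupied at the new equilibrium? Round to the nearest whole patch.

30

Balance m(1−p*) = e·p* gives e = m(1−p*)/p* = 0.21×0.74000/0.26000 = 0.59769.
New p* = m/(m+e) = 0.09870/(0.09870+0.59769) = 0.14173.
Expected occupied = 214 × 0.14173 = 30.33 ≈ 30.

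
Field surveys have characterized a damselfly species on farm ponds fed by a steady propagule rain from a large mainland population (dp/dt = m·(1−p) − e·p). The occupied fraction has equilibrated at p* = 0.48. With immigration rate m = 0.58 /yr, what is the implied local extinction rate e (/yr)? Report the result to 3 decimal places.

At equilibrium m(1−p*) = e·p*, so e = m(1−p*)/p*.
e = 0.58 × 0.5200 / 0.48 = 0.6283.

0.628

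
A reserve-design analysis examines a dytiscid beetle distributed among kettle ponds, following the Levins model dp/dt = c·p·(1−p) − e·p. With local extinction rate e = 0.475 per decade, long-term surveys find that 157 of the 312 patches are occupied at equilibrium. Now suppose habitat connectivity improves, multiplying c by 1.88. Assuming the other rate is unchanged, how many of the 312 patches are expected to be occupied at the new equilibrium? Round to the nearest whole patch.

230

Observed p* = 157/312 = 0.50321.
Balance c(1−p*) = e gives c = e/(1 − 0.50321) = 0.475/0.49679 = 0.95614.
New p* = 1 − e/c = 1 − 0.47500/1.79754 = 0.73575.
Expected occupied = 312 × 0.73575 = 229.55 ≈ 230.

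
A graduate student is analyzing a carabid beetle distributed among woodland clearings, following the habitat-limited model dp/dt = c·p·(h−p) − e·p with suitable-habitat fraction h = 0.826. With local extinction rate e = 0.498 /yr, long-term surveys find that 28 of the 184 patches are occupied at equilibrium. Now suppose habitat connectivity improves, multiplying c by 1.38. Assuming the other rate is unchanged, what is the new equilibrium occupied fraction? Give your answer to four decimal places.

Observed p* = 28/184 = 0.15217.
Balance c(h−p*) = e gives c = e/(0.826 − 0.15217) = 0.498/0.67383 = 0.73906.
New p* = 0.826 − e/c = 0.826 − 0.49800/1.01990 = 0.33772.

0.3377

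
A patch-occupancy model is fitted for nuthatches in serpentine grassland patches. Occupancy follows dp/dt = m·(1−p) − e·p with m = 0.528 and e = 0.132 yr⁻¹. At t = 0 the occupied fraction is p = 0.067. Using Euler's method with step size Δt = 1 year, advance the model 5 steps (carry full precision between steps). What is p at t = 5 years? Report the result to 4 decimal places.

Update rule: p ← p + [m·(1−p) − e·p]·Δt with Δt = 1.
step 1: Δp = +0.48378, p = 0.55078
step 2: Δp = +0.16449, p = 0.71527
step 3: Δp = +0.05592, p = 0.77119
step 4: Δp = +0.01901, p = 0.79020
step 5: Δp = +0.00646, p = 0.79667

0.7967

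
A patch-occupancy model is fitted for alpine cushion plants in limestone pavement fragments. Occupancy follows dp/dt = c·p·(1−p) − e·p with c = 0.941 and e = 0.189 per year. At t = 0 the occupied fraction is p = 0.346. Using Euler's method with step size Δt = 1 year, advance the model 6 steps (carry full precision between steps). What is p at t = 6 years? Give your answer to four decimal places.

Update rule: p ← p + [c·p·(1−p) − e·p]·Δt with Δt = 1.
t = 1: p = 0.34600 + (+0.14754) = 0.49354
t = 2: p = 0.49354 + (+0.14193) = 0.63547
t = 3: p = 0.63547 + (+0.09788) = 0.73335
t = 4: p = 0.73335 + (+0.04541) = 0.77876
t = 5: p = 0.77876 + (+0.01494) = 0.79370
t = 6: p = 0.79370 + (+0.00407) = 0.79777

0.7978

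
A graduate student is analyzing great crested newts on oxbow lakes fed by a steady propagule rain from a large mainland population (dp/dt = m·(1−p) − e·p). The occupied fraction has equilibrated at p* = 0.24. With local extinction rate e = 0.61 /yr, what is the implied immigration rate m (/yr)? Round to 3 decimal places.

At equilibrium m(1−p*) = e·p*, so m = e·p*/(1−p*).
m = 0.61 × 0.24 / 0.7600 = 0.1464/0.7600 = 0.1926.

0.193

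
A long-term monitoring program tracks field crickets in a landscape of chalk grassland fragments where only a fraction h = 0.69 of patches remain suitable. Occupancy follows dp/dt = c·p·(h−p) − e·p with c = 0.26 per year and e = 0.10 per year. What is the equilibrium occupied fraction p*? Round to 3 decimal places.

Setting dp/dt = 0 and dividing by p* gives c·(h−p*) = e.
So p* = h − e/c = 0.69 − 0.10/0.26 = 0.69 − 0.3846 = 0.3054.

0.305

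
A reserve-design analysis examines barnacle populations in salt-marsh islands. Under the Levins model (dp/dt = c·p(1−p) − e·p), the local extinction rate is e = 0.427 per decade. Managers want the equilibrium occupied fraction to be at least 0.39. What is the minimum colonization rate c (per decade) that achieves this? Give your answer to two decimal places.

0.70

p* = 1 − e/c ≥ 0.39 requires e/c ≤ 0.6100, i.e. c ≥ e/0.6100.
c_min = 0.427/0.6100 = 0.7000.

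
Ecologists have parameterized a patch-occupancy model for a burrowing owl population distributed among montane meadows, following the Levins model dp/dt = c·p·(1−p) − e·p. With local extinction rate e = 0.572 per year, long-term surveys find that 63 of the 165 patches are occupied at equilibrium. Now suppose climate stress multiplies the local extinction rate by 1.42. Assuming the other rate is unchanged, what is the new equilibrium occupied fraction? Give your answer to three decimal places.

Observed p* = 63/165 = 0.38182.
Balance c(1−p*) = e gives c = e/(1 − 0.38182) = 0.572/0.61818 = 0.92530.
New p* = 1 − e/c = 1 − 0.81224/0.92530 = 0.12219.

0.122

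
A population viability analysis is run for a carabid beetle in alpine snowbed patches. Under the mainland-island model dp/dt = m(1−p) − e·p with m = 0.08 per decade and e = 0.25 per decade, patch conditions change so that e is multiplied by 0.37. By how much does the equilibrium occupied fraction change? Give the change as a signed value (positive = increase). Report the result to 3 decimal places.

0.221

Before: p* = 0.08/(0.08+0.25) = 0.2424.
After: m = 0.08, e = 0.0925; p* = 0.08/0.1725 = 0.4638.
Δp* = 0.4638 − 0.2424 = +0.2213.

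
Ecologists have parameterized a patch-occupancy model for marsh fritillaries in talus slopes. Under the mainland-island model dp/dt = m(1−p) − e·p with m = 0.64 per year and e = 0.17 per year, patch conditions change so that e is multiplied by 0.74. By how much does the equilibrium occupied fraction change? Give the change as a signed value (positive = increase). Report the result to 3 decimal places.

0.046

Before: p* = 0.64/(0.64+0.17) = 0.7901.
After: m = 0.64, e = 0.1258; p* = 0.64/0.7658 = 0.8357.
Δp* = 0.8357 − 0.7901 = +0.0456.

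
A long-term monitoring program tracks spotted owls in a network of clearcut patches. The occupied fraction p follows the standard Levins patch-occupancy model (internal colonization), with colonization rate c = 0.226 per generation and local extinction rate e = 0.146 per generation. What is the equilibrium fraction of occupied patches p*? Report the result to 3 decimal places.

Setting dp/dt = 0 and dividing through by p* gives c·(1−p*) = e.
So p* = 1 − e/c = 1 − 0.146/0.226 = 1 − 0.6460 = 0.3540.

0.354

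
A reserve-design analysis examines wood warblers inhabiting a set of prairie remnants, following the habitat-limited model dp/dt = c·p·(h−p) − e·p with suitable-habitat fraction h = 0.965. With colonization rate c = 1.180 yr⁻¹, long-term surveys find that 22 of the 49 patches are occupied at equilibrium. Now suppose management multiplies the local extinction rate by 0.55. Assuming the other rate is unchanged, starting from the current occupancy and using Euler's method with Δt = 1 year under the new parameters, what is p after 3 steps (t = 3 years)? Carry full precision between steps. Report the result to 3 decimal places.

Observed p* = 22/49 = 0.44898.
Balance c(h−p*) = e gives e = 1.180×(0.965 − 0.44898) = 0.60890.
Starting from p₀ = 0.44898; update p ← p + (dp/dt)·Δt with the new parameters.
  1  |  dp/dt·Δt = +0.123023  |  p_1 = 0.572003
  2  |  dp/dt·Δt = +0.073696  |  p_2 = 0.645699
  3  |  dp/dt·Δt = +0.027040  |  p_3 = 0.672740

0.673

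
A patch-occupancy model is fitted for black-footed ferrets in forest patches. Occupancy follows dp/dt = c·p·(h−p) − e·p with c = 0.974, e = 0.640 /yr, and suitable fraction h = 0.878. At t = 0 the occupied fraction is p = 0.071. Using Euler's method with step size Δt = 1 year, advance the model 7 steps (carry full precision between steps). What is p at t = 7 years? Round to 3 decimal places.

Update rule: p ← p + [c·p·(h−p) − e·p]·Δt with Δt = 1.
p: 0.07100 → 0.08137  (Δp = +0.01037)
p: 0.08137 → 0.09243  (Δp = +0.01106)
p: 0.09243 → 0.10399  (Δp = +0.01157)
p: 0.10399 → 0.11584  (Δp = +0.01184)
p: 0.11584 → 0.12769  (Δp = +0.01186)
p: 0.12769 → 0.13929  (Δp = +0.01159)
p: 0.13929 → 0.15036  (Δp = +0.01107)

0.150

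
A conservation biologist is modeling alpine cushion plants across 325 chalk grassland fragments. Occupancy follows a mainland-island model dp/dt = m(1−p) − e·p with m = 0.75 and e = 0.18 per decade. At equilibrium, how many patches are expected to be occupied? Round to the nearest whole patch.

262

p* = m/(m+e) = 0.75/0.9300 = 0.8065.
Expected occupied patches = N × p* = 325 × 0.8065 = 262.10 ≈ 262.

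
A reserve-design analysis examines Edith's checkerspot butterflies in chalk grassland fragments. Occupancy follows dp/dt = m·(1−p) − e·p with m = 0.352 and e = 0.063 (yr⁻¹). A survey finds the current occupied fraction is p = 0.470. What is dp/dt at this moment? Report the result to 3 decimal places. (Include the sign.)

0.157

Colonization term: m·(1−p) = 0.352×0.5300 = 0.18656.
Extinction term: e·p = 0.02961.
dp/dt = 0.18656 − 0.02961 = 0.15695.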